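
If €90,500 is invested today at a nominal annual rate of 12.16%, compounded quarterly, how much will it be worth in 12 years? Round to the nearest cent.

€381,003.86

i = 0.1216/4 = 0.0304 per quarter; n = 12·4 = 48.
FV = 90,500 × (1 + 0.0304)^48 = 381,003.8638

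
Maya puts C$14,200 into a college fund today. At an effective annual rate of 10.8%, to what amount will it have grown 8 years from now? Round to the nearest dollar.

C$32,256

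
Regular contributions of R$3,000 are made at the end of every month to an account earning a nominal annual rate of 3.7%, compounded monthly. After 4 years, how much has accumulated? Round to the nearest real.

With 12 periods per year: i = 0.00308333, n = 48.
FV = PMT · [(1+i)^n − 1] / i = 3000 · 51.648294 = 154,944.8823

R$154,945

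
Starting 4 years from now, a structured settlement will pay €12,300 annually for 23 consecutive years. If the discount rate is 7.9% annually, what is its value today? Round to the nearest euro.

€102,377

Value one period before first payment (t=3): 12300 × [1 − (1+0.079)^(−23)] / 0.079 = 12300 × 10.455912 = 128,607.7128
Discount back 3 years: 128,607.7128 × (1+0.079)^(−3) = 128,607.7128 × 0.796041 = 102,377.0664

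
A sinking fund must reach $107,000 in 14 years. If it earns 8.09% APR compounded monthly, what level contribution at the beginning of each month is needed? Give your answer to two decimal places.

$342.52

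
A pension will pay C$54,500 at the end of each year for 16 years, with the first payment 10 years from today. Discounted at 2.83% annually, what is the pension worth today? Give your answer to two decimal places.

C$539,519.38

PV at t=9 (ordinary 16-year annuity): 54500 × a(16|0.0283) = 54500 × 12.725917 = 693,562.4543
Discount back 9 years: 693,562.4543 × (1+0.0283)^(−9) = 693,562.4543 × 0.777896 = 539,519.3837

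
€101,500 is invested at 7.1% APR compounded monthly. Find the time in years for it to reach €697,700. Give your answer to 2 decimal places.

Periodic rate i = 0.071/12 = 0.00591667.
(1+i)^n = 697700/101500 = 6.87389, so n = ln 6.87389 / ln 1.00592 = 326.7765 months
= 326.7765/12 years

27.23 years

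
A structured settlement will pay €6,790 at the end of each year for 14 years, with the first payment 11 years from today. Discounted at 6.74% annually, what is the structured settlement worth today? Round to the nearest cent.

€31,418.15

Value one period before first payment (t=10): 6790 × [1 − (1+0.0674)^(−14)] / 0.0674 = 6790 × 8.883474 = 60,318.7879
Discount back 10 years: 60,318.7879 × (1+0.0674)^(−10) = 60,318.7879 × 0.520868 = 31,418.1509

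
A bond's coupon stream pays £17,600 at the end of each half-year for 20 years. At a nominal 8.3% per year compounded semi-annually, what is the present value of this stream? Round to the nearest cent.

i = 0.083/2 = 0.0415 per half-year; n = 20·2 = 40.
PV = 17600 × [1 − (1+0.0415)^(−40)] / 0.0415 = 17600 × 19.358540 = 340,710.2975

£340,710.30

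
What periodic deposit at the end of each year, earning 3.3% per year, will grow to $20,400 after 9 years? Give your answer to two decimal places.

$1,983.63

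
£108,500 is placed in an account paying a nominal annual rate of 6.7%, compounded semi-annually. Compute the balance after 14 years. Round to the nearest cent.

£272,975.21

Periodic rate i = 0.067/2 = 0.0335; n = 14 × 2 = 28 periods.
FV = 108,500 × (1 + 0.0335)^28 = 272,975.2077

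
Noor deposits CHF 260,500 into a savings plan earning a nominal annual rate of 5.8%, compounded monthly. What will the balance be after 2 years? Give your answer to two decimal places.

i = 0.058/12 = 0.00483333 per month; n = 2·12 = 24.
FV = 260,500 × (1 + 0.00483333)^24 = 292,458.6906

CHF 292,458.69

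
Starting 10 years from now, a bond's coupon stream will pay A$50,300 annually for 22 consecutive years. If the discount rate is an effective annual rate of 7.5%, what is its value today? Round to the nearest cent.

A$278,548.89

PV at t=9 (ordinary 22-year annuity): 50300 × a(22|0.075) = 50300 × 10.617191 = 534,044.7077
PV₀ = 534,044.7077 / (1+0.075)^9 = 534,044.7077 / 1.917239 = 278,548.8934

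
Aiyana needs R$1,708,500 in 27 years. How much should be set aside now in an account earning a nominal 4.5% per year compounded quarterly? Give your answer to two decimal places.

R$510,379.53

Periodic rate i = 0.045/4 = 0.01125; n = 27 × 4 = 108 periods.
Discount factor = (1+0.01125)^(−108) = 0.298730; PV = 1,708,500 × 0.298730 = 510,379.5259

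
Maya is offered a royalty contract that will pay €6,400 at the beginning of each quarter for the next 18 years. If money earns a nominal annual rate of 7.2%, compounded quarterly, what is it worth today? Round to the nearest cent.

€261,767.67

Periodic rate i = 0.072/4 = 0.018; n = 18 × 4 = 72 periods.
Annuity factor a(72|0.018) × (1+i) = 40.901198; PV = 6400 × 40.901198 = 261,767.6654
(annuity-due: payments at period start, so ×(1+i).)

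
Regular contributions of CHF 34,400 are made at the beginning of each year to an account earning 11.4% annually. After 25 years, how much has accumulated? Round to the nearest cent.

CHF 4,660,376.23

Accumulation factor s(25|0.114) × (1+i) = 135.476053; FV = 34400 × 135.476053 = 4,660,376.2317
Payments are at the start of each period, so multiply by (1+i).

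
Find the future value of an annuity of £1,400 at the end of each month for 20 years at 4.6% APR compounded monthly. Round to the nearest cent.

With 12 periods per year: i = 0.00383333, n = 240.
Accumulation factor s(240|0.00383333) = 392.577607; FV = 1400 × 392.577607 = 549,608.6505

£549,608.65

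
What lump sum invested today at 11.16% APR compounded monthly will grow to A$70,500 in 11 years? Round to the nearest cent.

A$20,773.66

With 12 periods per year: i = 0.0093, n = 132.
PV = FV·(1+i)^(−n) = 70,500 × 0.294662 = 20,773.6614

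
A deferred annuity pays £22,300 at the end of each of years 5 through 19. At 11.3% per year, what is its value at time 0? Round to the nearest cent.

£102,789.62

PV at t=4 (ordinary 15-year annuity): 22300 × a(15|0.113) = 22300 × 7.073348 = 157,735.6697
PV₀ = 157,735.6697 / (1+0.113)^4 = 157,735.6697 / 1.534549 = 102,789.6191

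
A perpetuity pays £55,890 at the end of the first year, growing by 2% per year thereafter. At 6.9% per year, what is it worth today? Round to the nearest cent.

£1,140,612.24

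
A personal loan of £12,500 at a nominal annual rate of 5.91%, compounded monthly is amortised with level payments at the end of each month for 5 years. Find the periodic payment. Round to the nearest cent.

With 12 periods per year: i = 0.004925, n = 60.
Annuity-PV factor = 51.837697; PMT = 12500 / 51.837697 = 241.1373

£241.14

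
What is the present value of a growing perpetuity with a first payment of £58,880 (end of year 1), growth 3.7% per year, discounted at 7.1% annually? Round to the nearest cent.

£1,731,764.71

PV = PMT / (i − g) = 58880 / (0.071 − 0.037) = 58880 / 0.034000 = 1,731,764.7059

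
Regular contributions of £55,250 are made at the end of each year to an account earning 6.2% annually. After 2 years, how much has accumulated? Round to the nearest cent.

£113,925.50

Accumulation factor s(2|0.062) = 2.062000; FV = 55250 × 2.062000 = 113,925.5000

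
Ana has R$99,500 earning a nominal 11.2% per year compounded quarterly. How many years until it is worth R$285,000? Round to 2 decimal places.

Periodic rate i = 0.112/4 = 0.028.
(1+i)^n = 285000/99500 = 2.86432, so n = ln 2.86432 / ln 1.028 = 38.1070 quarters
= 38.1070/4 years

9.53 years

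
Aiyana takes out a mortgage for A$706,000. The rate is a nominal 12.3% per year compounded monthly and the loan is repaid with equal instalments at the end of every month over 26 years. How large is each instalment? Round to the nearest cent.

A$7,549.93

With 12 periods per year: i = 0.01025, n = 312.
Annuity-PV factor = 93.510816; PMT = 706000 / 93.510816 = 7,549.9287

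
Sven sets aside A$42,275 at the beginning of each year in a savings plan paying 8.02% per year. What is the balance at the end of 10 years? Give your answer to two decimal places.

FV = PMT · [(1+i)^n − 1] / i × (1+i) = 42275 · 15.663255 = 662,164.0953
Payments are at the start of each period, so multiply by (1+i).

A$662,164.10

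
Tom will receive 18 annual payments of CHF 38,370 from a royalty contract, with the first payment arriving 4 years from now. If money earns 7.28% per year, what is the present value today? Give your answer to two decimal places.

CHF 306,384.09

Value one period before first payment (t=3): 38370 × [1 − (1+0.0728)^(−18)] / 0.0728 = 38370 × 9.858951 = 378,287.9424
PV₀ = 378,287.9424 / (1+0.0728)^3 = 378,287.9424 / 1.234685 = 306,384.0864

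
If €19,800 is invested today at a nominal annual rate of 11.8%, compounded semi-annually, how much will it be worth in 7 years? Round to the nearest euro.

€44,178

With 2 periods per year: i = 0.059, n = 14.
FV = PV·(1+i)^n = 19,800 × 2.231225 = 44,178.2625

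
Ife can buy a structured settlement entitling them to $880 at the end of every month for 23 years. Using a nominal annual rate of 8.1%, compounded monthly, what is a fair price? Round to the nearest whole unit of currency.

$110,009

Periodic rate i = 0.081/12 = 0.00675; n = 23 × 12 = 276 periods.
PV = 880 × [1 − (1+0.00675)^(−276)] / 0.00675 = 880 × 125.010242 = 110,009.0126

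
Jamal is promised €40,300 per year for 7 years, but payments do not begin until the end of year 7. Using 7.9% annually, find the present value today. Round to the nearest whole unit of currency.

Value one period before first payment (t=6): 40300 × [1 − (1+0.079)^(−7)] / 0.079 = 40300 × 5.224224 = 210,536.2173
PV₀ = 210,536.2173 / (1+0.079)^6 = 210,536.2173 / 1.578079 = 133,412.9992

€133,413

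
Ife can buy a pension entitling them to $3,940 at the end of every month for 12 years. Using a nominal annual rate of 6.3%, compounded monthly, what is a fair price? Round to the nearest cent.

i = 0.063/12 = 0.00525 per month; n = 12·12 = 144.
Annuity factor a(144|0.00525) = 100.862798; PV = 3940 × 100.862798 = 397,399.4222

$397,399.42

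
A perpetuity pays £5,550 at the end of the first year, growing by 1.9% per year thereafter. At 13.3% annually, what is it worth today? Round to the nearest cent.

£48,684.21

PV = PMT / (i − g) = 5550 / (0.133 − 0.019) = 5550 / 0.114000 = 48,684.2105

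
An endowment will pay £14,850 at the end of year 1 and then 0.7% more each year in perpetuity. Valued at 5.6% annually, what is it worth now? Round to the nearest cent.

£303,061.22

PV = D₁/(r − g) = 14850/(0.056 − 0.007) = 303,061.2245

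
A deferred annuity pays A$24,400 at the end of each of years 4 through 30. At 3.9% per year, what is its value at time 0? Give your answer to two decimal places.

A$359,255.16

PV at t=3 (ordinary 27-year annuity): 24400 × a(27|0.039) = 24400 × 16.514287 = 402,948.6054
PV₀ = 402,948.6054 / (1+0.039)^3 = 402,948.6054 / 1.121622 = 359,255.1597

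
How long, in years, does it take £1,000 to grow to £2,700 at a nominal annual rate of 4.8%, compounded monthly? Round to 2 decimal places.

20.73 years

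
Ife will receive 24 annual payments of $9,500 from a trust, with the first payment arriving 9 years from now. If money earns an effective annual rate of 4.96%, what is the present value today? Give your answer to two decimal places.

Value one period before first payment (t=8): 9500 × [1 − (1+0.0496)^(−24)] / 0.0496 = 9500 × 13.852493 = 131,598.6808
PV₀ = 131,598.6808 / (1+0.0496)^8 = 131,598.6808 / 1.472959 = 89,343.0881

$89,343.09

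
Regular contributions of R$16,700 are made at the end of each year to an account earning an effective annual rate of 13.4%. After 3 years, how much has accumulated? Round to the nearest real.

FV = 16700 × [(1+0.134)^3 − 1] / 0.134 = 16700 × 3.419956 = 57,113.2652

R$57,113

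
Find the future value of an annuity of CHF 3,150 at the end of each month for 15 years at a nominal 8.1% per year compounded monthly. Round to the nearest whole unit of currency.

Periodic rate i = 0.081/12 = 0.00675; n = 15 × 12 = 180 periods.
Accumulation factor s(180|0.00675) = 349.120544; FV = 3150 × 349.120544 = 1,099,729.7150

CHF 1,099,730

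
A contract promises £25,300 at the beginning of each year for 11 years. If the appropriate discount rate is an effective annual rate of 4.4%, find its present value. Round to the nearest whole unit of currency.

£226,480

Annuity factor a(11|0.044) × (1+i) = 8.951768; PV = 25300 × 8.951768 = 226,479.7204
Payments are at the start of each period, so multiply by (1+i).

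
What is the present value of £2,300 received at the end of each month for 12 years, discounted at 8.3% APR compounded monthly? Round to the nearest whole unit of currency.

£209,287

With 12 periods per year: i = 0.00691667, n = 144.
Annuity factor a(144|0.00691667) = 90.994340; PV = 2300 × 90.994340 = 209,286.9816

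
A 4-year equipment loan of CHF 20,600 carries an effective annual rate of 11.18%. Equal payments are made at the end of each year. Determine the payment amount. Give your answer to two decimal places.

CHF 6,665.46

PMT = 20600 / ( [1 − (1+0.1118)^(−4)] / 0.1118 ) = 20600 / 3.090560 = 6,665.4587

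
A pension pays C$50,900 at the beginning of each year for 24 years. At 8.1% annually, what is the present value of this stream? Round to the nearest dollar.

C$574,524

PV = PMT · [1 − (1+i)^(−n)] / i × (1+i) = 50900 · 11.287306 = 574,523.8896
(Beginning-of-period payments → annuity-due factor ×(1+i).)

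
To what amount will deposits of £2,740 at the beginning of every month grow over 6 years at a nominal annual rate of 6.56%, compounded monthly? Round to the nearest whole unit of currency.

With 12 periods per year: i = 0.00546667, n = 72.
FV = PMT · [(1+i)^n − 1] / i × (1+i) = 2740 · 88.417199 = 242,263.1248
(annuity-due: payments at period start, so ×(1+i).)

£242,263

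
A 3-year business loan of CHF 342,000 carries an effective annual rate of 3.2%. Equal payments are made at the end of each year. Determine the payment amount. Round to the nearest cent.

CHF 121,372.59

Annuity-PV factor = 2.817770; PMT = 342000 / 2.817770 = 121,372.5921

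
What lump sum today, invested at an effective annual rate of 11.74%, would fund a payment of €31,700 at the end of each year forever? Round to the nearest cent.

PV = C/r = 31700/0.1174 = 270,017.0358

€270,017.04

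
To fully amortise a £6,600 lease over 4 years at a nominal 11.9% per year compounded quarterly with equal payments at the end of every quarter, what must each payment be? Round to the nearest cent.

£524.43

With 4 periods per year: i = 0.02975, n = 16.
Annuity-PV factor = 12.585143; PMT = 6600 / 12.585143 = 524.4279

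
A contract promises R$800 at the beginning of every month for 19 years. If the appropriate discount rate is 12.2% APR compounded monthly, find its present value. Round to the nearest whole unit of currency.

Periodic rate i = 0.122/12 = 0.0101667; n = 19 × 12 = 228 periods.
PV = PMT · [1 − (1+i)^(−n)] / i × (1+i) = 800 · 89.461395 = 71,569.1157
(Beginning-of-period payments → annuity-due factor ×(1+i).)

R$71,569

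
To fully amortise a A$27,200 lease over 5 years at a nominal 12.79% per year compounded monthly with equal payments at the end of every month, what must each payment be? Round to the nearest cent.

i = 0.1279/12 = 0.0106583 per month; n = 5·12 = 60.
PMT = 27200 / ( [1 − (1+0.0106583)^(−60)] / 0.0106583 ) = 27200 / 44.158461 = 615.9635

A$615.96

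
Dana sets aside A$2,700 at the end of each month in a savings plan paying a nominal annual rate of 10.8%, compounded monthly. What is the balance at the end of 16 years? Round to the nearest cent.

i = 0.108/12 = 0.009 per month; n = 16·12 = 192.
FV = PMT · [(1+i)^n − 1] / i = 2700 · 509.559823 = 1,375,811.5225

A$1,375,811.52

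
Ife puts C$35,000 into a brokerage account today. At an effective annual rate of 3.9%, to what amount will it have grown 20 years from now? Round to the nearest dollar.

35,000 × (1+0.039)^20 = 35,000 × 2.149369 = 75,227.9099

C$75,228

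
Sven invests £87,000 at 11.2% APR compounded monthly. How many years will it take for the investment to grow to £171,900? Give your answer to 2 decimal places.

6.11 years

Periodic rate i = 0.112/12 = 0.00933333.
n = ln(171900/87000) / ln(1+0.00933333) = ln(1.97586) / 0.009290 = 73.3048 months
= 73.3048/12 years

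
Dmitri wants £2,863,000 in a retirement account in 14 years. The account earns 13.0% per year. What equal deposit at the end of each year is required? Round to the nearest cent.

£82,075.04

FV-annuity factor = 34.882712; PMT = 2.863e+06 / 34.882712 = 82,075.0407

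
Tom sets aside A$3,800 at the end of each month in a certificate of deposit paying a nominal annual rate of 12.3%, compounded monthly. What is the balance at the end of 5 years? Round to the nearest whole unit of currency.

With 12 periods per year: i = 0.01025, n = 60.
Accumulation factor s(60|0.01025) = 82.329298; FV = 3800 × 82.329298 = 312,851.3311

A$312,851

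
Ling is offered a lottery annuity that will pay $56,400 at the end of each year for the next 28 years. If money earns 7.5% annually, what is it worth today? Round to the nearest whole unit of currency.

$652,738

Annuity factor a(28|0.075) = 11.573378; PV = 56400 × 11.573378 = 652,738.4982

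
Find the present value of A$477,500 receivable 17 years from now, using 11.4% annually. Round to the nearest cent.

Discount factor = (1+0.114)^(−17) = 0.159570; PV = 477,500 × 0.159570 = 76,194.7646

A$76,194.76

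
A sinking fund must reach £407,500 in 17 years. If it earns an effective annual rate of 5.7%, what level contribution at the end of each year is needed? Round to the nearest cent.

£14,831.36

PMT = 407500 / ( [(1+0.057)^17 − 1] / 0.057 ) = 407500 / 27.475564 = 14,831.3608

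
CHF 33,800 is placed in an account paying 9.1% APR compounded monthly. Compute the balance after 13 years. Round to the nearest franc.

Periodic rate i = 0.091/12 = 0.00758333; n = 13 × 12 = 156 periods.
FV = 33,800 × (1 + 0.00758333)^156 = 109,837.0396

CHF 109,837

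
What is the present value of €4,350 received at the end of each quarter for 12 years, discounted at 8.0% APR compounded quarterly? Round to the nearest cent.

€133,428.07

i = 0.08/4 = 0.02 per quarter; n = 12·4 = 48.
PV = 4350 × [1 − (1+0.02)^(−48)] / 0.02 = 4350 × 30.673120 = 133,428.0701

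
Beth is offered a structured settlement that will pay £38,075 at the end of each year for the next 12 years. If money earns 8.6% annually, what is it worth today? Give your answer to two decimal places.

PV = 38075 × [1 − (1+0.086)^(−12)] / 0.086 = 38075 × 7.307311 = 278,225.8706

£278,225.87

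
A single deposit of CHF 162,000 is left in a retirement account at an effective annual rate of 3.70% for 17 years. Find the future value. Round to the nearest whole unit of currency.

CHF 300,437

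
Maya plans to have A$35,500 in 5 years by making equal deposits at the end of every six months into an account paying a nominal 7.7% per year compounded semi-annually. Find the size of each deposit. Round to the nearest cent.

Periodic rate i = 0.077/2 = 0.0385; n = 5 × 2 = 10 periods.
PMT = 35500 / ( [(1+0.0385)^10 − 1] / 0.0385 ) = 35500 / 11.922926 = 2,977.4571

A$2,977.46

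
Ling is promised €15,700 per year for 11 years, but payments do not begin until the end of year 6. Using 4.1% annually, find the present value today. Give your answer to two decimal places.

PV at t=5 (ordinary 11-year annuity): 15700 × a(11|0.041) = 15700 × 8.713419 = 136,800.6721
Discount back 5 years: 136,800.6721 × (1+0.041)^(−5) = 136,800.6721 × 0.817987 = 111,901.1587

€111,901.16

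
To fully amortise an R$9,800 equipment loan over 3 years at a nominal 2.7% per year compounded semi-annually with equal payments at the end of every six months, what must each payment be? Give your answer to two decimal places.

R$1,711.37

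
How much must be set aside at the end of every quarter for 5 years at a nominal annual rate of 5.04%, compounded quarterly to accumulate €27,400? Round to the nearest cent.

€1,213.19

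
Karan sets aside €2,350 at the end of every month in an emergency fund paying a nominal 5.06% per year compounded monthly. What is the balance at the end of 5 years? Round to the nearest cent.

€160,059.20

With 12 periods per year: i = 0.00421667, n = 60.
Accumulation factor s(60|0.00421667) = 68.110296; FV = 2350 × 68.110296 = 160,059.1965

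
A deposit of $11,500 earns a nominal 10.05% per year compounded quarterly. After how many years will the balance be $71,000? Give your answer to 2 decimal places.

Periodic rate i = 0.1005/4 = 0.025125.
n = ln(71000/11500) / ln(1+0.025125) = ln(6.17391) / 0.024815 = 73.3575 quarters
= 73.3575/4 years

18.34 years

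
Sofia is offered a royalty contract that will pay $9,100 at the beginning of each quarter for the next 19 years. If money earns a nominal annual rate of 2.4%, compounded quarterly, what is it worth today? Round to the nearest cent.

With 4 periods per year: i = 0.006, n = 76.
PV = 9100 × [1 − (1+0.006)^(−76)] / 0.006 × (1+i) = 9100 × 61.252317 = 557,396.0839
Payments are at the start of each period, so multiply by (1+i).

$557,396.08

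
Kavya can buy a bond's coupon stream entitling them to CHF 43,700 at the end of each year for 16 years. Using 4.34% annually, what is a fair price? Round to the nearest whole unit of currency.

PV = PMT · [1 − (1+i)^(−n)] / i = 43700 · 11.365398 = 496,667.8752

CHF 496,668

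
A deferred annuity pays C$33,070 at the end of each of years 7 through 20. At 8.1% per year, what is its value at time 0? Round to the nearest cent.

C$169,868.16

Value one period before first payment (t=6): 33070 × [1 − (1+0.081)^(−14)] / 0.081 = 33070 × 8.196566 = 271,060.4371
PV₀ = 271,060.4371 / (1+0.081)^6 = 271,060.4371 / 1.595711 = 169,868.1553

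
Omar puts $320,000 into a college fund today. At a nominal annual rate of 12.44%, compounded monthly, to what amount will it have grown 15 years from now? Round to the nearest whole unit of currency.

With 12 periods per year: i = 0.0103667, n = 180.
FV = PV·(1+i)^n = 320,000 × 6.400616 = 2,048,197.1073

$2,048,197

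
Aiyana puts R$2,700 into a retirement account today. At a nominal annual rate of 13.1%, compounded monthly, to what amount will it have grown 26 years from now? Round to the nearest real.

i = 0.131/12 = 0.0109167 per month; n = 26·12 = 312.
FV = 2,700 × (1 + 0.0109167)^312 = 79,901.5213

R$79,902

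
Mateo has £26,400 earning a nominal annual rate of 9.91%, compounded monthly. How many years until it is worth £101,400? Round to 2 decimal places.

13.64 years

Periodic rate i = 0.0991/12 = 0.00825833.
n = ln(101400/26400) / ln(1+0.00825833) = ln(3.84091) / 0.008224 = 163.6236 months
= 163.6236/12 years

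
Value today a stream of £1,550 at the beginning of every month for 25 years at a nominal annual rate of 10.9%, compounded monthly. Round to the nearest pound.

£160,766

With 12 periods per year: i = 0.00908333, n = 300.
Annuity factor a(300|0.00908333) × (1+i) = 103.719972; PV = 1550 × 103.719972 = 160,765.9567
(annuity-due: payments at period start, so ×(1+i).)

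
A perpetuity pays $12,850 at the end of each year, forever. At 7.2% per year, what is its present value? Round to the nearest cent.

PV = PMT / i = 12850 / 0.072 = 178,472.2222

$178,472.22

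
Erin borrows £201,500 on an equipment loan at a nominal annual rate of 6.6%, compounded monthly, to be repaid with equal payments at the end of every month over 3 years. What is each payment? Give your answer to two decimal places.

£6,184.95

i = 0.066/12 = 0.0055 per month; n = 3·12 = 36.
PMT = 201500 / ( [1 − (1+0.0055)^(−36)] / 0.0055 ) = 201500 / 32.579085 = 6,184.9497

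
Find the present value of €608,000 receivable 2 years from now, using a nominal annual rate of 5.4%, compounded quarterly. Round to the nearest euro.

€546,152

With 4 periods per year: i = 0.0135, n = 8.
PV = 608,000 / (1 + 0.0135)^8 = 608,000 / 1.113243 = 546,152.0335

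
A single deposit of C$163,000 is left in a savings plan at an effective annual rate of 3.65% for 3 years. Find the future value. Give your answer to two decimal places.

FV = 163,000 × (1 + 0.0365)^3 = 181,507.8965

C$181,507.90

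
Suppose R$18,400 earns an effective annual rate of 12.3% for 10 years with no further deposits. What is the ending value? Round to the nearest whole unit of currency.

R$58,697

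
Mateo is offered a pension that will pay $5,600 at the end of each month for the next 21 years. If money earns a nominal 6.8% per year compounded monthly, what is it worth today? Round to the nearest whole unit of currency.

With 12 periods per year: i = 0.00566667, n = 252.
PV = PMT · [1 − (1+i)^(−n)] / i = 5600 · 133.984147 = 750,311.2213

$750,311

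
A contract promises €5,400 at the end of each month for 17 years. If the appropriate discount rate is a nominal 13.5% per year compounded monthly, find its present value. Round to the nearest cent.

€431,010.82

With 12 periods per year: i = 0.01125, n = 204.
Annuity factor a(204|0.01125) = 79.816818; PV = 5400 × 79.816818 = 431,010.8195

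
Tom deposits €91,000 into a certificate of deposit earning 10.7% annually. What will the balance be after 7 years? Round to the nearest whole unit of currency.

91,000 × (1+0.107)^7 = 91,000 × 2.037198 = 185,385.0628

€185,385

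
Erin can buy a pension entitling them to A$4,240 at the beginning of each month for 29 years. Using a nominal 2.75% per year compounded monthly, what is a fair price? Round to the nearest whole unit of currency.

With 12 periods per year: i = 0.00229167, n = 348.
PV = 4240 × [1 − (1+0.00229167)^(−348)] / 0.00229167 × (1+i) = 4240 × 240.171734 = 1,018,328.1530
(Beginning-of-period payments → annuity-due factor ×(1+i).)

A$1,018,328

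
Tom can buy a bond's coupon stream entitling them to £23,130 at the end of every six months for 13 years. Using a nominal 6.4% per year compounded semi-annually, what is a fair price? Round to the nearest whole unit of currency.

£404,133

With 2 periods per year: i = 0.032, n = 26.
Annuity factor a(26|0.032) = 17.472263; PV = 23130 × 17.472263 = 404,133.4419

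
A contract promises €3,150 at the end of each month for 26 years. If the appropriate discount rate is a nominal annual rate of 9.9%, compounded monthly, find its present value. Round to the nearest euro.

i = 0.099/12 = 0.00825 per month; n = 26·12 = 312.
PV = PMT · [1 − (1+i)^(−n)] / i = 3150 · 111.874031 = 352,403.1967

€352,403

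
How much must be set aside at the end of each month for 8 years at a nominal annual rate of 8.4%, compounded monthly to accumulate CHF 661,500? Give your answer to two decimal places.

Periodic rate i = 0.084/12 = 0.007; n = 8 × 12 = 96 periods.
FV-annuity factor = 136.224411; PMT = 661500 / 136.224411 = 4,855.9578

CHF 4,855.96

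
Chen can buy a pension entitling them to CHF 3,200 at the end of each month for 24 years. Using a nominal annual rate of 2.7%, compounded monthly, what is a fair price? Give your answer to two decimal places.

CHF 677,728.98

i = 0.027/12 = 0.00225 per month; n = 24·12 = 288.
PV = PMT · [1 − (1+i)^(−n)] / i = 3200 · 211.790305 = 677,728.9757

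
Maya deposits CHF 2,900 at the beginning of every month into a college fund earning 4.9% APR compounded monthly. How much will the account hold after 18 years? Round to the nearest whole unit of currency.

CHF 1,006,469

With 12 periods per year: i = 0.00408333, n = 216.
FV = PMT · [(1+i)^n − 1] / i × (1+i) = 2900 · 347.058390 = 1,006,469.3323
Payments are at the start of each period, so multiply by (1+i).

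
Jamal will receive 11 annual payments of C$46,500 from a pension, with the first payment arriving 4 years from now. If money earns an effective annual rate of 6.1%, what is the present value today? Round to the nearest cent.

C$305,487.54

Value one period before first payment (t=3): 46500 × [1 − (1+0.061)^(−11)] / 0.061 = 46500 × 7.846694 = 364,871.2606
Discount back 3 years: 364,871.2606 × (1+0.061)^(−3) = 364,871.2606 × 0.837247 = 305,487.5429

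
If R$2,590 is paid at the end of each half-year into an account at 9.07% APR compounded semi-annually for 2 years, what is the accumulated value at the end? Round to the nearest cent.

R$11,086.29

Periodic rate i = 0.0907/2 = 0.04535; n = 2 × 2 = 4 periods.
FV = 2590 × [(1+0.04535)^4 − 1] / 0.04535 = 2590 × 4.280420 = 11,086.2872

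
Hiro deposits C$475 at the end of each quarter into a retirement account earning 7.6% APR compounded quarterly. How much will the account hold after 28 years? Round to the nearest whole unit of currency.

C$180,802

With 4 periods per year: i = 0.019, n = 112.
FV = 475 × [(1+0.019)^112 − 1] / 0.019 = 475 × 380.634818 = 180,801.5387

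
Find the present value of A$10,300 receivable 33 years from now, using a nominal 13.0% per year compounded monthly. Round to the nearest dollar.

Periodic rate i = 0.13/12 = 0.0108333; n = 33 × 12 = 396 periods.
Discount factor = (1+0.0108333)^(−396) = 0.014025; PV = 10,300 × 0.014025 = 144.4553

A$144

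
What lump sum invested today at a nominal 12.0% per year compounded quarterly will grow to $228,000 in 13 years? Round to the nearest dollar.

$49,023

Periodic rate i = 0.12/4 = 0.03; n = 13 × 4 = 52 periods.
PV = FV·(1+i)^(−n) = 228,000 × 0.215013 = 49,022.9185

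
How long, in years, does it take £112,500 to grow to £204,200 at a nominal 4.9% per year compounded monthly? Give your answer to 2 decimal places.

Periodic rate i = 0.049/12 = 0.00408333.
(1+i)^n = 204200/112500 = 1.81511, so n = ln 1.81511 / ln 1.00408 = 146.2930 months
= 146.2930/12 years

12.19 years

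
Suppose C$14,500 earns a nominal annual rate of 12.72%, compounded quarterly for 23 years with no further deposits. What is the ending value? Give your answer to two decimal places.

C$258,318.89

With 4 periods per year: i = 0.0318, n = 92.
14,500 × (1+0.0318)^92 = 14,500 × 17.815096 = 258,318.8911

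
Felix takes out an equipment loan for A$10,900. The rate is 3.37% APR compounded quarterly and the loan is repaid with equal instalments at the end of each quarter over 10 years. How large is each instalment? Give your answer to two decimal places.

A$322.13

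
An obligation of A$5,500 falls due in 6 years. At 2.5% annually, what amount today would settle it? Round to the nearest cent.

PV = FV·(1+i)^(−n) = 5,500 × 0.862297 = 4,742.6328

A$4,742.63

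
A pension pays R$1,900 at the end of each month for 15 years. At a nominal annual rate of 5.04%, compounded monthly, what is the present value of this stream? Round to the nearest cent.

R$239,633.07

With 12 periods per year: i = 0.0042, n = 180.
PV = 1900 × [1 − (1+0.0042)^(−180)] / 0.0042 = 1900 × 126.122669 = 239,633.0711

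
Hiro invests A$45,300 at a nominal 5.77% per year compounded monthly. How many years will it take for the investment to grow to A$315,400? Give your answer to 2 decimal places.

33.71 years

Periodic rate i = 0.0577/12 = 0.00480833.
(1+i)^n = 315400/45300 = 6.96247, so n = ln 6.96247 / ln 1.00481 = 404.5469 months
= 404.5469/12 years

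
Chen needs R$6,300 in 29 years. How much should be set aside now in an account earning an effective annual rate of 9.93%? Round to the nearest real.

R$405

Discount factor = (1+0.0993)^(−29) = 0.064214; PV = 6,300 × 0.064214 = 404.5479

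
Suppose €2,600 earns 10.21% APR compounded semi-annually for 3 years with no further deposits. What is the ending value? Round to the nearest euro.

€3,505

With 2 periods per year: i = 0.05105, n = 6.
FV = PV·(1+i)^n = 2,600 × 1.348156 = 3,505.2065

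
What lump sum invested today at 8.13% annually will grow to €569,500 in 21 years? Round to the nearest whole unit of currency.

PV = 569,500 / (1 + 0.0813)^21 = 569,500 / 5.162621 = 110,312.1796

€110,312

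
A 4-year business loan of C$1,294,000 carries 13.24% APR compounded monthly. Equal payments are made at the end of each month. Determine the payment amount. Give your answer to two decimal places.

C$34,869.12

i = 0.1324/12 = 0.0110333 per month; n = 4·12 = 48.
PMT = 1.294e+06 / ( [1 − (1+0.0110333)^(−48)] / 0.0110333 ) = 1.294e+06 / 37.110203 = 34,869.1166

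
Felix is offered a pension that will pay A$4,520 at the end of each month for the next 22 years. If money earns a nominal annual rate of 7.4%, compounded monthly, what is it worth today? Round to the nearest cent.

Periodic rate i = 0.074/12 = 0.00616667; n = 22 × 12 = 264 periods.
PV = PMT · [1 − (1+i)^(−n)] / i = 4520 · 130.166640 = 588,353.2128

A$588,353.21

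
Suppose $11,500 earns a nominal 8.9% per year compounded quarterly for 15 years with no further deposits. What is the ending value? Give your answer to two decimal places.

$43,065.05

i = 0.089/4 = 0.02225 per quarter; n = 15·4 = 60.
FV = PV·(1+i)^n = 11,500 × 3.744787 = 43,065.0538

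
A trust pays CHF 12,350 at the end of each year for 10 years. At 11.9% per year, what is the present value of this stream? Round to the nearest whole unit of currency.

Annuity factor a(10|0.119) = 5.673427; PV = 12350 × 5.673427 = 70,066.8257

CHF 70,067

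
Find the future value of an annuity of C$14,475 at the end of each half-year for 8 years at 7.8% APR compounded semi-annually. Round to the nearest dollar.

C$313,392

With 2 periods per year: i = 0.039, n = 16.
Accumulation factor s(16|0.039) = 21.650590; FV = 14475 × 21.650590 = 313,392.2944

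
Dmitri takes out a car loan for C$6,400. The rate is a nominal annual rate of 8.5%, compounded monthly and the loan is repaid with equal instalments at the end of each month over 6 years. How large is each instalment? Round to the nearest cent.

C$113.78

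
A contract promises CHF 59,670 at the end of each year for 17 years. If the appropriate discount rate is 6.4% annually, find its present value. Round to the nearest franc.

PV = PMT · [1 − (1+i)^(−n)] / i = 59670 · 10.182326 = 607,579.3711

CHF 607,579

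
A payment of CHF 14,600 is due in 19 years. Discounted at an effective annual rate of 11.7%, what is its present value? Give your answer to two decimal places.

CHF 1,783.79

PV = 14,600 / (1 + 0.117)^19 = 14,600 / 8.184842 = 1,783.7852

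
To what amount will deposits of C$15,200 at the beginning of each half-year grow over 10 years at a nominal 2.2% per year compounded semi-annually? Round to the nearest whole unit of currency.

With 2 periods per year: i = 0.011, n = 20.
FV = PMT · [(1+i)^n − 1] / i × (1+i) = 15200 · 22.479203 = 341,683.8843
Payments are at the start of each period, so multiply by (1+i).

C$341,684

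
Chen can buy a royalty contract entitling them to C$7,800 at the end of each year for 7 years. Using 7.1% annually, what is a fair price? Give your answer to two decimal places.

C$41,890.30

PV = PMT · [1 − (1+i)^(−n)] / i = 7800 · 5.370551 = 41,890.2993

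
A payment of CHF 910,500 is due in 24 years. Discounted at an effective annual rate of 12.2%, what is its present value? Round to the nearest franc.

CHF 57,471

Discount factor = (1+0.122)^(−24) = 0.063121; PV = 910,500 × 0.063121 = 57,471.3480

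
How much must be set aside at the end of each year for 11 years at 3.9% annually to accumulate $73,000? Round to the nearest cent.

$5,441.00

PMT = 73000 / ( [(1+0.039)^11 − 1] / 0.039 ) = 73000 / 13.416652 = 5,440.9998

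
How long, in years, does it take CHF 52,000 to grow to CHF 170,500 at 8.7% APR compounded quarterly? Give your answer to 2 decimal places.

13.80 years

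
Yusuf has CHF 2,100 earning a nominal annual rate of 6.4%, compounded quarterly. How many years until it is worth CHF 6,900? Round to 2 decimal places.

18.74 years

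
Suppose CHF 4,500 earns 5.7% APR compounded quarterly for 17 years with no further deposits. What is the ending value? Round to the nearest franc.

With 4 periods per year: i = 0.01425, n = 68.
4,500 × (1+0.01425)^68 = 4,500 × 2.617346 = 11,778.0563

CHF 11,778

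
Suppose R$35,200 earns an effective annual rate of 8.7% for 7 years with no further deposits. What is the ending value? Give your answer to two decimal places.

R$63,117.45

FV = 35,200 × (1 + 0.087)^7 = 63,117.4540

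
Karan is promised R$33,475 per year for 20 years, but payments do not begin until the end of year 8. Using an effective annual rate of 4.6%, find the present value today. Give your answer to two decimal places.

R$315,102.71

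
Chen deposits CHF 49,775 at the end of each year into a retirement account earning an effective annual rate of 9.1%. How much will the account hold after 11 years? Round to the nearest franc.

CHF 878,768

Accumulation factor s(11|0.091) = 17.654804; FV = 49775 × 17.654804 = 878,767.8829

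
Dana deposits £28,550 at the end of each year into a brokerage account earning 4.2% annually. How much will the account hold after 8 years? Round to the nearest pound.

£264,948

FV = 28550 × [(1+0.042)^8 − 1] / 0.042 = 28550 × 9.280148 = 264,948.2288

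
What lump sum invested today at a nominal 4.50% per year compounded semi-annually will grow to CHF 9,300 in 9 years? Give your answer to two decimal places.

CHF 6,230.79

With 2 periods per year: i = 0.0225, n = 18.
PV = FV·(1+i)^(−n) = 9,300 × 0.669978 = 6,230.7919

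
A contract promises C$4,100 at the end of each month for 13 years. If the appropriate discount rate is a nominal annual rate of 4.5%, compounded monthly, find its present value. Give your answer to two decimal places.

C$483,564.12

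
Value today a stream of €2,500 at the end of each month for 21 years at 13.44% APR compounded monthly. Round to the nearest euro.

Periodic rate i = 0.1344/12 = 0.0112; n = 21 × 12 = 252 periods.
Annuity factor a(252|0.0112) = 83.892563; PV = 2500 × 83.892563 = 209,731.4069

€209,731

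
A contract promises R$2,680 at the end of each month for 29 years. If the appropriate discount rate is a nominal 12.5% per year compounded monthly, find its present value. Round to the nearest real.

R$250,294

With 12 periods per year: i = 0.0104167, n = 348.
PV = PMT · [1 − (1+i)^(−n)] / i = 2680 · 93.393265 = 250,293.9514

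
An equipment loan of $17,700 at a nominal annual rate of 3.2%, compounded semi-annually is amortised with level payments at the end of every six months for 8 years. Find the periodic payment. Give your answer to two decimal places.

$1,262.66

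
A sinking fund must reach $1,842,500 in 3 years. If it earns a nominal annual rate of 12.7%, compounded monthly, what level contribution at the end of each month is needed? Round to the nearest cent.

$42,315.41

i = 0.127/12 = 0.0105833 per month; n = 3·12 = 36.
FV-annuity factor = 43.542056; PMT = 1.8425e+06 / 43.542056 = 42,315.4108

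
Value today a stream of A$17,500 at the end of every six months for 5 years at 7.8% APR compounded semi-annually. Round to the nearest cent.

Periodic rate i = 0.078/2 = 0.039; n = 5 × 2 = 10 periods.
Annuity factor a(10|0.039) = 8.151424; PV = 17500 × 8.151424 = 142,649.9202

A$142,649.92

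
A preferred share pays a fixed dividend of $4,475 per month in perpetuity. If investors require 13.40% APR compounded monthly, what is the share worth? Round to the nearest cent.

$400,746.27

Periodic rate i = 0.134/12 = 0.0111667.
PV = C/r = 4475/0.0111667 = 400,746.2687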